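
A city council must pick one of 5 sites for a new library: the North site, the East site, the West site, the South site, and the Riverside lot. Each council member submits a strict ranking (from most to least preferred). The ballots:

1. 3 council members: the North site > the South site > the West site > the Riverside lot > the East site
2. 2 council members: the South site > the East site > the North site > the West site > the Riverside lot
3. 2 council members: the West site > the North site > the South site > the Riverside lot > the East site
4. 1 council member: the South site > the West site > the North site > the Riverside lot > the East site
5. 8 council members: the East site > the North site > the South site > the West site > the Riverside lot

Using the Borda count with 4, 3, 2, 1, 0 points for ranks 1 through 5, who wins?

the North site

the North site: 3·4 + 2·2 + 2·3 + 1·2 + 8·3 = 48
the East site: 3·0 + 2·3 + 2·0 + 1·0 + 8·4 = 38
the West site: 3·2 + 2·1 + 2·4 + 1·3 + 8·1 = 27
the South site: 3·3 + 2·4 + 2·2 + 1·4 + 8·2 = 41
the Riverside lot: 3·1 + 2·0 + 2·1 + 1·1 + 8·0 = 6
the North site has the highest Borda score (48).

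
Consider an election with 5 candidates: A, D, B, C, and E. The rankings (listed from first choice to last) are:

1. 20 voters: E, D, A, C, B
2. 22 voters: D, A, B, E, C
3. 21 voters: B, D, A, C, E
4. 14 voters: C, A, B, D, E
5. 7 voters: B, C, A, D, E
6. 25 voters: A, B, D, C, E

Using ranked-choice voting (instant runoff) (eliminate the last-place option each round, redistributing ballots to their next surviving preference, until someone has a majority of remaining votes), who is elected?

Round 1: A 25, D 22, B 28, C 14, E 20. Eliminate C.
Round 2: A 39, D 22, B 28, E 20. Eliminate E.
Round 3: A 39, D 42, B 28. Eliminate B.
Round 4: A 46, D 63. D has a majority.

D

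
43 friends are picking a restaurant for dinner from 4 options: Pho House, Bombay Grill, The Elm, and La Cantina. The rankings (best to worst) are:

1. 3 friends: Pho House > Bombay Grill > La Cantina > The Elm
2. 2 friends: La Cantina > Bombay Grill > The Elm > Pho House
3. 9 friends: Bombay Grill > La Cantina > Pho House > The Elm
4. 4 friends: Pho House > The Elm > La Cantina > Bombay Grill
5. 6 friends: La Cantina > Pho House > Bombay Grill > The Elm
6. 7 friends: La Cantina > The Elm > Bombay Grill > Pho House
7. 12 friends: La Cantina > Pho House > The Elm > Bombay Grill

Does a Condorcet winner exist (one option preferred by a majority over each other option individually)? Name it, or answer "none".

La Cantina vs Pho House: 36–7 for La Cantina.
La Cantina vs Bombay Grill: 31–12 for La Cantina.
La Cantina vs The Elm: 39–4 for La Cantina.
La Cantina beats every other option head-to-head.

La Cantina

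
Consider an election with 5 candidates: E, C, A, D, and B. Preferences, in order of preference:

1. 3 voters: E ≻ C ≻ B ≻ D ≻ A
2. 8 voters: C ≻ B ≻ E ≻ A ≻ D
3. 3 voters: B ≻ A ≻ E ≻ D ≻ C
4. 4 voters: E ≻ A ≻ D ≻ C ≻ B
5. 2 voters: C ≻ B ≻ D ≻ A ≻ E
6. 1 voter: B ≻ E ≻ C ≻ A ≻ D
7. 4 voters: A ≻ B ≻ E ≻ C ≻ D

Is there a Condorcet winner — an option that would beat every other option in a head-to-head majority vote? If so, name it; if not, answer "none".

none

Checking pairwise contests:
B beats E 18–7.
E beats C 15–10.
E beats A 16–9.
E beats D 23–2.
C beats B 17–8.
Every option loses at least one head-to-head, so there is no Condorcet winner.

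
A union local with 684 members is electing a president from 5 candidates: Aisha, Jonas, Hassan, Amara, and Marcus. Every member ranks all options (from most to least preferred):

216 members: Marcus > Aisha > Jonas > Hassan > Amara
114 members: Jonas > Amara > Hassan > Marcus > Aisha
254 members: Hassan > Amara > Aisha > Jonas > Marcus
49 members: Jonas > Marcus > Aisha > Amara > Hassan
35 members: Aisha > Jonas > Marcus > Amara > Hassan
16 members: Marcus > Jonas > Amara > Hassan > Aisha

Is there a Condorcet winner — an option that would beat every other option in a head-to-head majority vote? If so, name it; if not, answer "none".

none

Checking pairwise contests:
Hassan beats Aisha 384–300.
Aisha beats Jonas 505–179.
Jonas beats Hassan 430–254.
Jonas beats Amara 430–254.
Jonas beats Marcus 452–232.
Every option loses at least one head-to-head, so there is no Condorcet winner.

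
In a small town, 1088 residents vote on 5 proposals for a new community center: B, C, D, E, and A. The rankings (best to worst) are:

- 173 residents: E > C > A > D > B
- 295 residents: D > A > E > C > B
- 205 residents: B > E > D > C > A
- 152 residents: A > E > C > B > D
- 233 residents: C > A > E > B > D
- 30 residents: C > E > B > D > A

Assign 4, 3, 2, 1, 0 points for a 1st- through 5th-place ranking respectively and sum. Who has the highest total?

E

B: 173·0 + 295·0 + 205·4 + 152·1 + 233·1 + 30·2 = 1265
C: 173·3 + 295·1 + 205·1 + 152·2 + 233·4 + 30·4 = 2375
D: 173·1 + 295·4 + 205·2 + 152·0 + 233·0 + 30·1 = 1793
E: 173·4 + 295·2 + 205·3 + 152·3 + 233·2 + 30·3 = 2909
A: 173·2 + 295·3 + 205·0 + 152·4 + 233·3 + 30·0 = 2538
E has the highest Borda score (2909).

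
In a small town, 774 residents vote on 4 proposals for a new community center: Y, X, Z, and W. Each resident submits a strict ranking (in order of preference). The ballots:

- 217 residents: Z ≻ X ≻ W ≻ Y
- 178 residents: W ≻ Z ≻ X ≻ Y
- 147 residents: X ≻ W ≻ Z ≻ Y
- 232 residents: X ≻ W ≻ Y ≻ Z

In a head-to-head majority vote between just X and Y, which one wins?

Voters preferring X to Y: 774; preferring Y to X: 0.
X wins the head-to-head.

X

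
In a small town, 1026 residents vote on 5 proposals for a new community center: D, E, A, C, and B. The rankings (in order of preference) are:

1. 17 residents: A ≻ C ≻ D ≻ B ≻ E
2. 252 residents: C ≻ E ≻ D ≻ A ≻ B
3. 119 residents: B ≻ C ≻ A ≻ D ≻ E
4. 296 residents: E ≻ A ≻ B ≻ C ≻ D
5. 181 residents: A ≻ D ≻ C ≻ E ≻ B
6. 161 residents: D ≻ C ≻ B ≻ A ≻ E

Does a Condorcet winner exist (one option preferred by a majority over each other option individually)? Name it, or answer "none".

C vs D: 684–342 for C.
C vs E: 730–296 for C.
C vs A: 532–494 for C.
C vs B: 611–415 for C.
C beats every other option head-to-head.

C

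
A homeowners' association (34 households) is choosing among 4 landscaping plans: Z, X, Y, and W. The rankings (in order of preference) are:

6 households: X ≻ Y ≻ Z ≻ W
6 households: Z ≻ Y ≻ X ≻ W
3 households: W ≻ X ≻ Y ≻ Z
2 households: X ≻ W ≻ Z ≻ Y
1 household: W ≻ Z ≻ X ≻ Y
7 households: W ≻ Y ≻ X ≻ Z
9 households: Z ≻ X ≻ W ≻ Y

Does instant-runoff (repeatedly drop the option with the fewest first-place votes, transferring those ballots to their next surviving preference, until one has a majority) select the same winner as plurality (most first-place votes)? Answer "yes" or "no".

yes

Instant-runoff — R1 Z 15, X 8, Y 0, W 11 (Y out); R2 Z 15, X 8, W 11 (X out); R3 Z 21, W 13 (Z winner). Winner: Z.
Plurality — first-place votes: Z 15, X 8, Y 0, W 11. Winner: Z.
The two methods agree.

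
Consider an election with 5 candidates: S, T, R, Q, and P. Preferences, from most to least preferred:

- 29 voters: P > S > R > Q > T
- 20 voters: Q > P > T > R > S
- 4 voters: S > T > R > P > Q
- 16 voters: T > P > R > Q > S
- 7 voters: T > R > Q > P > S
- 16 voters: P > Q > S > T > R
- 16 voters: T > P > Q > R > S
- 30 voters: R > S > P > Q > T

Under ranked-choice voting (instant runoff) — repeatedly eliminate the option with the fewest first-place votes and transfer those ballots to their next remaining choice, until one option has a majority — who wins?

P

Round 1: S 4, T 39, R 30, Q 20, P 45. Eliminate S.
Round 2: T 43, R 30, Q 20, P 45. Eliminate Q.
Round 3: T 43, R 30, P 65. Eliminate R.
Round 4: T 43, P 95. P has a majority.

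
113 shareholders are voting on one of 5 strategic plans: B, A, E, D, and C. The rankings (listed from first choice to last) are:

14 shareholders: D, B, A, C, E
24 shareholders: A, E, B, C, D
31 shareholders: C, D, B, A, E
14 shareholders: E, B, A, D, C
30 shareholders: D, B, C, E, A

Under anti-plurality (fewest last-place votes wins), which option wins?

Last-place votes: B 0, A 30, E 45, D 24, C 14.
B is ranked last by the fewest voters, so B wins.

B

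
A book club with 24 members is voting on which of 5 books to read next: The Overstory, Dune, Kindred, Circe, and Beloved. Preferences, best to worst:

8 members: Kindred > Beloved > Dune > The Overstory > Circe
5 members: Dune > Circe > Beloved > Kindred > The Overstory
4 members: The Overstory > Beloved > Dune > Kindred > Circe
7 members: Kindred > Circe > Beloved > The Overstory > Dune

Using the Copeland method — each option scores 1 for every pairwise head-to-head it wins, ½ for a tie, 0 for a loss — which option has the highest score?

The Overstory: ties Circe; loses to Dune, Kindred, and Beloved → score 0.5.
Dune: beats The Overstory and Circe; loses to Kindred and Beloved → score 2.
Kindred: beats The Overstory, Dune, Circe, and Beloved → score 4.
Circe: ties The Overstory and Beloved; loses to Dune and Kindred → score 1.
Beloved: beats The Overstory and Dune; ties Circe; loses to Kindred → score 2.5.
Kindred has the best pairwise record.

Kindred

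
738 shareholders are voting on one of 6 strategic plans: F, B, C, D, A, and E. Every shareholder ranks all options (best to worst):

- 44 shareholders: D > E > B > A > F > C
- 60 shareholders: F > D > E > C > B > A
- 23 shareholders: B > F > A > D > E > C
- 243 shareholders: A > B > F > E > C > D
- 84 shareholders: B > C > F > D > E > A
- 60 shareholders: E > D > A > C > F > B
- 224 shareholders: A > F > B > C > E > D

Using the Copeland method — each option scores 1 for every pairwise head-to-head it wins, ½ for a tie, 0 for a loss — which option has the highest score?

F: beats C, D, and E; loses to B and A → score 3.
B: beats F, C, D, and E; loses to A → score 4.
C: beats D; loses to F, B, A, and E → score 1.
D: loses to F, B, C, A, and E → score 0.
A: beats F, B, C, D, and E → score 5.
E: beats C and D; loses to F, B, and A → score 2.
A has the best pairwise record.

A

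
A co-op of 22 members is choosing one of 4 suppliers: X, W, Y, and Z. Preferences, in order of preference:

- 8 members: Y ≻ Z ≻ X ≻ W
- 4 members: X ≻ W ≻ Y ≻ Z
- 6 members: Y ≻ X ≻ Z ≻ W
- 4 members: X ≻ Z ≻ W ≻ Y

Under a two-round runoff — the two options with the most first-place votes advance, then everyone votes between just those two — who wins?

Y

Round 1 first-place votes: X 8, W 0, Y 14, Z 0.
Y and X advance.
Runoff: Y is preferred to X by 14 voters; X by 8.
Y wins the runoff.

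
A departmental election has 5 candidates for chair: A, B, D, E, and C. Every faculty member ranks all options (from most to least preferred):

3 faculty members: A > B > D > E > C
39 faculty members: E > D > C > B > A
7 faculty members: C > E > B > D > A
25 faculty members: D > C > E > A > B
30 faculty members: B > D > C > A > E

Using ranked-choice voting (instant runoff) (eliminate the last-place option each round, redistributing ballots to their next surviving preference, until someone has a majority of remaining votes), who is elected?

E

Round 1: A 3, B 30, D 25, E 39, C 7. Eliminate A.
Round 2: B 33, D 25, E 39, C 7. Eliminate C.
Round 3: B 33, D 25, E 46. Eliminate D.
Round 4: B 33, E 71. E has a majority.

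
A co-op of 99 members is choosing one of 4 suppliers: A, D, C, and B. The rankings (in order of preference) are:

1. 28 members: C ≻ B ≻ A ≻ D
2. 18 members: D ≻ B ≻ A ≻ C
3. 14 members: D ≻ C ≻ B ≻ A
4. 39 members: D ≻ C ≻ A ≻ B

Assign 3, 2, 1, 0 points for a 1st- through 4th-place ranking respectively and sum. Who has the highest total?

A: 28·1 + 18·1 + 14·0 + 39·1 = 85
D: 28·0 + 18·3 + 14·3 + 39·3 = 213
C: 28·3 + 18·0 + 14·2 + 39·2 = 190
B: 28·2 + 18·2 + 14·1 + 39·0 = 106
D has the highest Borda score (213).

D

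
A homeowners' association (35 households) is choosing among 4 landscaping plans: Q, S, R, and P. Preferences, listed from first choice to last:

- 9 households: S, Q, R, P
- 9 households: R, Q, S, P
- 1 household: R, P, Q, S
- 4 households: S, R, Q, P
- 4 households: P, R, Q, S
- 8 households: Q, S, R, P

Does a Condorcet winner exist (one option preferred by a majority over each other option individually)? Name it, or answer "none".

none

Checking pairwise contests:
R beats Q 18–17.
Q beats S 22–13.
S beats R 21–14.
Q beats P 30–5.
Every option loses at least one head-to-head, so there is no Condorcet winner.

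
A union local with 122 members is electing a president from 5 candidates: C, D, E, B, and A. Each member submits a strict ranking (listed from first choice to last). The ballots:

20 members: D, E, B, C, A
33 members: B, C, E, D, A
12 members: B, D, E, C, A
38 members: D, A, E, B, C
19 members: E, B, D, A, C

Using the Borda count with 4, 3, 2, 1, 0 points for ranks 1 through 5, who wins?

D

C: 20·1 + 33·3 + 12·1 + 38·0 + 19·0 = 131
D: 20·4 + 33·1 + 12·3 + 38·4 + 19·2 = 339
E: 20·3 + 33·2 + 12·2 + 38·2 + 19·4 = 302
B: 20·2 + 33·4 + 12·4 + 38·1 + 19·3 = 315
A: 20·0 + 33·0 + 12·0 + 38·3 + 19·1 = 133
D has the highest Borda score (339).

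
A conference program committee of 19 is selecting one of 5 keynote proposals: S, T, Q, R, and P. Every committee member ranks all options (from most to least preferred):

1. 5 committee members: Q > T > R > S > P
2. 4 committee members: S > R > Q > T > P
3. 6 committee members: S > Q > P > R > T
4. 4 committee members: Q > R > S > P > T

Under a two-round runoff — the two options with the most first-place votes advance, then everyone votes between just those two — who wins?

S

Round 1 first-place votes: S 10, T 0, Q 9, R 0, P 0.
S and Q advance.
Runoff: S is preferred to Q by 10 voters; Q by 9.
S wins the runoff.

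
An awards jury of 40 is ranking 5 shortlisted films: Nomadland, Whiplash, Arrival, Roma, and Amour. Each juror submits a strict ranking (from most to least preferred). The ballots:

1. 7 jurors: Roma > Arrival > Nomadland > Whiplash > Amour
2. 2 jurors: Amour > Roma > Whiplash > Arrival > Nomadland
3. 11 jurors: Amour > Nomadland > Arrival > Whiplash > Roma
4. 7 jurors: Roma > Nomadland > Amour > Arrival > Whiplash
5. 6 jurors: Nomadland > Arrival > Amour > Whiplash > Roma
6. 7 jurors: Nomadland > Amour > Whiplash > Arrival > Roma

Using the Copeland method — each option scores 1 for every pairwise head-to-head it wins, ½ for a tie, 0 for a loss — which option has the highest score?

Nomadland: beats Whiplash, Arrival, Roma, and Amour → score 4.
Whiplash: beats Roma; loses to Nomadland, Arrival, and Amour → score 1.
Arrival: beats Whiplash and Roma; loses to Nomadland and Amour → score 2.
Roma: loses to Nomadland, Whiplash, Arrival, and Amour → score 0.
Amour: beats Whiplash, Arrival, and Roma; loses to Nomadland → score 3.
Nomadland has the best pairwise record.

Nomadland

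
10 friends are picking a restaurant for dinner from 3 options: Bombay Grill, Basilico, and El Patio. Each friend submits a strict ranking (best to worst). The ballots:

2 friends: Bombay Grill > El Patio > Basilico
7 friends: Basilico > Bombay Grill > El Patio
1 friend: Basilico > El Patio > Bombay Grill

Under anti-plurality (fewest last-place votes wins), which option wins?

Bombay Grill

Last-place votes: Bombay Grill 1, Basilico 2, El Patio 7.
Bombay Grill is ranked last by the fewest voters, so Bombay Grill wins.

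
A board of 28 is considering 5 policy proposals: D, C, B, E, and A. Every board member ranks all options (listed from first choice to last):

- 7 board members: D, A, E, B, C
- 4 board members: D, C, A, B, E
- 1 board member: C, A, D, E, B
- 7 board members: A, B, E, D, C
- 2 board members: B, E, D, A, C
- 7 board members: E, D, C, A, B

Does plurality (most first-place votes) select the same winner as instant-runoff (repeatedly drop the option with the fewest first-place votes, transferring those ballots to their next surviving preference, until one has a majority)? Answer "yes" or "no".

no

Plurality — first-place votes: D 11, C 1, B 2, E 7, A 7. Winner: D.
Instant-runoff — R1 D 11, C 1, B 2, E 7, A 7 (C out); R2 D 11, B 2, E 7, A 8 (B out); R3 D 11, E 9, A 8 (A out); R4 D 12, E 16 (E winner). Winner: E.
The two methods disagree.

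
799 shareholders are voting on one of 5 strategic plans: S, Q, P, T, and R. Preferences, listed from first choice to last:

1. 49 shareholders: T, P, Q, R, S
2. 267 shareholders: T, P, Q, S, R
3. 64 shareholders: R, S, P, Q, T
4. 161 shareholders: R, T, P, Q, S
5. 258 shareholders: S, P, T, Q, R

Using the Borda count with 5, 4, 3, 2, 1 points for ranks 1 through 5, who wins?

S: 49·1 + 267·2 + 64·4 + 161·1 + 258·5 = 2290
Q: 49·3 + 267·3 + 64·2 + 161·2 + 258·2 = 1914
P: 49·4 + 267·4 + 64·3 + 161·3 + 258·4 = 2971
T: 49·5 + 267·5 + 64·1 + 161·4 + 258·3 = 3062
R: 49·2 + 267·1 + 64·5 + 161·5 + 258·1 = 1748
T has the highest Borda score (3062).

T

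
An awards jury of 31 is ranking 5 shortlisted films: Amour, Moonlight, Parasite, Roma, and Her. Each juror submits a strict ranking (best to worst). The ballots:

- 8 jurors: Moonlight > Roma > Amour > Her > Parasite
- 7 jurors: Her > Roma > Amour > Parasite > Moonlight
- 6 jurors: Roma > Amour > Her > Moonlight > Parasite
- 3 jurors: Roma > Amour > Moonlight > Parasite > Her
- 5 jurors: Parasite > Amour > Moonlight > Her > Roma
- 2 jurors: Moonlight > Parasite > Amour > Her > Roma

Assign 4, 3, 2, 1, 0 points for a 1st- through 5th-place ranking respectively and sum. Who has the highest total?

Amour: 8·2 + 7·2 + 6·3 + 3·3 + 5·3 + 2·2 = 76
Moonlight: 8·4 + 7·0 + 6·1 + 3·2 + 5·2 + 2·4 = 62
Parasite: 8·0 + 7·1 + 6·0 + 3·1 + 5·4 + 2·3 = 36
Roma: 8·3 + 7·3 + 6·4 + 3·4 + 5·0 + 2·0 = 81
Her: 8·1 + 7·4 + 6·2 + 3·0 + 5·1 + 2·1 = 55
Roma has the highest Borda score (81).

Roma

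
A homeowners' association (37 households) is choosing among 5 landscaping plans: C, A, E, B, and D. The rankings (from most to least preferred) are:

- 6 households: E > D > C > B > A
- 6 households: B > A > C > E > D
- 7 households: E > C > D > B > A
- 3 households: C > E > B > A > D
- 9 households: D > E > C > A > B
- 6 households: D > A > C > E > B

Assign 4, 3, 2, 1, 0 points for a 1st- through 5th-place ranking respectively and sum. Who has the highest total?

E

C: 6·2 + 6·2 + 7·3 + 3·4 + 9·2 + 6·2 = 87
A: 6·0 + 6·3 + 7·0 + 3·1 + 9·1 + 6·3 = 48
E: 6·4 + 6·1 + 7·4 + 3·3 + 9·3 + 6·1 = 100
B: 6·1 + 6·4 + 7·1 + 3·2 + 9·0 + 6·0 = 43
D: 6·3 + 6·0 + 7·2 + 3·0 + 9·4 + 6·4 = 92
E has the highest Borda score (100).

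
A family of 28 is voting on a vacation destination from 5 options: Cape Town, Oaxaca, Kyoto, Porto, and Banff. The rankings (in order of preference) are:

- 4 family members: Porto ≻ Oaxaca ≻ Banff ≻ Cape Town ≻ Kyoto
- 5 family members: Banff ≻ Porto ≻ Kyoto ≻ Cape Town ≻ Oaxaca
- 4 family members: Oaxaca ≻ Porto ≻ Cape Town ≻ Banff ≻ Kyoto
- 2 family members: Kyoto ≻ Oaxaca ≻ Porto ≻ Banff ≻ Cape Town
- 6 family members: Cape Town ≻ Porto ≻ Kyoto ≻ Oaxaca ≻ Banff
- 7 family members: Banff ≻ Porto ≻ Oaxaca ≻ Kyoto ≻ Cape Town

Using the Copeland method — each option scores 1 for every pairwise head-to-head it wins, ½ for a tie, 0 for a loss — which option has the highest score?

Cape Town: ties Kyoto; loses to Oaxaca, Porto, and Banff → score 0.5.
Oaxaca: beats Cape Town, Kyoto, and Banff; loses to Porto → score 3.
Kyoto: ties Cape Town; loses to Oaxaca, Porto, and Banff → score 0.5.
Porto: beats Cape Town, Oaxaca, Kyoto, and Banff → score 4.
Banff: beats Cape Town and Kyoto; loses to Oaxaca and Porto → score 2.
Porto has the best pairwise record.

Porto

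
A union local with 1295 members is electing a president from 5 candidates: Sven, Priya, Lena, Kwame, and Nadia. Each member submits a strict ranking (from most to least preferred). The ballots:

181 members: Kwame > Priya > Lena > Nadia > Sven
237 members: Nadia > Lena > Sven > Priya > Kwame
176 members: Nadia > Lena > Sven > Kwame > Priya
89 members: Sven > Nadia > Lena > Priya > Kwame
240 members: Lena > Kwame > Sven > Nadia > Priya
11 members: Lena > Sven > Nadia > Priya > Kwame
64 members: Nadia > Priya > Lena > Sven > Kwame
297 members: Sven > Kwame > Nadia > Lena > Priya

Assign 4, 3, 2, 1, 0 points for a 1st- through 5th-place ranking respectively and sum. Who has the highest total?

Nadia

Sven: 181·0 + 237·2 + 176·2 + 89·4 + 240·2 + 11·3 + 64·1 + 297·4 = 2947
Priya: 181·3 + 237·1 + 176·0 + 89·1 + 240·0 + 11·1 + 64·3 + 297·0 = 1072
Lena: 181·2 + 237·3 + 176·3 + 89·2 + 240·4 + 11·4 + 64·2 + 297·1 = 3208
Kwame: 181·4 + 237·0 + 176·1 + 89·0 + 240·3 + 11·0 + 64·0 + 297·3 = 2511
Nadia: 181·1 + 237·4 + 176·4 + 89·3 + 240·1 + 11·2 + 64·4 + 297·2 = 3212
Nadia has the highest Borda score (3212).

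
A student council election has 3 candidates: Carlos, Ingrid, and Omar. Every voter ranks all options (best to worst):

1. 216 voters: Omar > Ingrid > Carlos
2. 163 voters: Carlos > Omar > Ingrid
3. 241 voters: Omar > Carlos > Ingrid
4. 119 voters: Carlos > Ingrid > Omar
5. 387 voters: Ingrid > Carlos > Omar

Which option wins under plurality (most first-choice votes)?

Omar

First-place votes: Carlos 282, Ingrid 387, Omar 457.
Omar has the most first-place votes.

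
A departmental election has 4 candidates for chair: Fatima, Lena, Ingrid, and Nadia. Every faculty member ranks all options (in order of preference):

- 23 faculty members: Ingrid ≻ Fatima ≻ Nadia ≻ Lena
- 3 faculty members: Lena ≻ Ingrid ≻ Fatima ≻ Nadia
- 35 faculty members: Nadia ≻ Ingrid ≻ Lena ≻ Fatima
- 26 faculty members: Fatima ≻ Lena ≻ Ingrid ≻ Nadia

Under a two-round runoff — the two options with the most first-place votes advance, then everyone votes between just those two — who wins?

Fatima

Round 1 first-place votes: Fatima 26, Lena 3, Ingrid 23, Nadia 35.
Nadia and Fatima advance.
Runoff: Nadia is preferred to Fatima by 35 voters; Fatima by 52.
Fatima wins the runoff.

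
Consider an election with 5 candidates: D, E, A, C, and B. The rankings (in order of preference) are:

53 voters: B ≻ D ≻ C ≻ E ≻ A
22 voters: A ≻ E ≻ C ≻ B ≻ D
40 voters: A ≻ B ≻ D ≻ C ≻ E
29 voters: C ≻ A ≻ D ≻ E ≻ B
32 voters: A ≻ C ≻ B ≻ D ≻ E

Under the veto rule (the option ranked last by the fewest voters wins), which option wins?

C

Last-place votes: D 22, E 72, A 53, C 0, B 29.
C is ranked last by the fewest voters, so C wins.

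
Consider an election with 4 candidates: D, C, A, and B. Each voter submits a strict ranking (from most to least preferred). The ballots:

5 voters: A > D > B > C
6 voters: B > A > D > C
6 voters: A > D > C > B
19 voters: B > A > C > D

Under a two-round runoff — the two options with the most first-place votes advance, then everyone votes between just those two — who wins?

Round 1 first-place votes: D 0, C 0, A 11, B 25.
B and A advance.
Runoff: B is preferred to A by 25 voters; A by 11.
B wins the runoff.

B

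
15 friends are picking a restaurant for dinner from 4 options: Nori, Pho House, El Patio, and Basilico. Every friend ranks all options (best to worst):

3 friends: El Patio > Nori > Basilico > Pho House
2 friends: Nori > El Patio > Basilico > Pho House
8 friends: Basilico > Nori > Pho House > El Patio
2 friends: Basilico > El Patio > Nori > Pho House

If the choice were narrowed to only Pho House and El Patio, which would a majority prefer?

Pho House

Voters preferring Pho House to El Patio: 8; preferring El Patio to Pho House: 7.
Pho House wins the head-to-head.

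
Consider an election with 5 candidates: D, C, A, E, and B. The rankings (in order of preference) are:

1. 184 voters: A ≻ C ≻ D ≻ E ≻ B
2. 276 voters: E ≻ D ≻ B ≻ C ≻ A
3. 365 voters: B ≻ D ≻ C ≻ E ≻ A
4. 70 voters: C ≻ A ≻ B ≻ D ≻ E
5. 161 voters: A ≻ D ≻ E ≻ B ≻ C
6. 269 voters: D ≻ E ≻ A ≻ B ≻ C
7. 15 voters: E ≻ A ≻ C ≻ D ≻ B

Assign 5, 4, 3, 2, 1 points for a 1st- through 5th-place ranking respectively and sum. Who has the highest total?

D: 184·3 + 276·4 + 365·4 + 70·2 + 161·4 + 269·5 + 15·2 = 5275
C: 184·4 + 276·2 + 365·3 + 70·5 + 161·1 + 269·1 + 15·3 = 3208
A: 184·5 + 276·1 + 365·1 + 70·4 + 161·5 + 269·3 + 15·4 = 3513
E: 184·2 + 276·5 + 365·2 + 70·1 + 161·3 + 269·4 + 15·5 = 4182
B: 184·1 + 276·3 + 365·5 + 70·3 + 161·2 + 269·2 + 15·1 = 3922
D has the highest Borda score (5275).

D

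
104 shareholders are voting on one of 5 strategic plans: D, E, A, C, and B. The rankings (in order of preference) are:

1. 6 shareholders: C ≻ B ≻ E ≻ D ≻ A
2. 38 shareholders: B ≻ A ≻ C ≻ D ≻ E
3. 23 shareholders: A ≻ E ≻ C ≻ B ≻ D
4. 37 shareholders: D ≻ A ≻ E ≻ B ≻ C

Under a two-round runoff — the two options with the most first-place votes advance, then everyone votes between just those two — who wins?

B

Round 1 first-place votes: D 37, E 0, A 23, C 6, B 38.
B and D advance.
Runoff: B is preferred to D by 67 voters; D by 37.
B wins the runoff.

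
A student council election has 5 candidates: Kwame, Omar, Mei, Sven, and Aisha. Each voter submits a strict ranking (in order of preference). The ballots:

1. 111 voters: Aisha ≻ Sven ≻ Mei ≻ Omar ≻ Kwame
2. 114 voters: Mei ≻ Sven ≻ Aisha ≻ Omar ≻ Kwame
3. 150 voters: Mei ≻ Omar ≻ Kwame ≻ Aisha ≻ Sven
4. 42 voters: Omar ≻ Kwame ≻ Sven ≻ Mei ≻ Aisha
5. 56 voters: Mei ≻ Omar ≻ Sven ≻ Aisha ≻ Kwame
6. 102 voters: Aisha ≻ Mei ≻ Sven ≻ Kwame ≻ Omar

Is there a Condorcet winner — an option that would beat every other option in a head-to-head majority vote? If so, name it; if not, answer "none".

Mei vs Kwame: 533–42 for Mei.
Mei vs Omar: 533–42 for Mei.
Mei vs Sven: 422–153 for Mei.
Mei vs Aisha: 362–213 for Mei.
Mei beats every other option head-to-head.

Mei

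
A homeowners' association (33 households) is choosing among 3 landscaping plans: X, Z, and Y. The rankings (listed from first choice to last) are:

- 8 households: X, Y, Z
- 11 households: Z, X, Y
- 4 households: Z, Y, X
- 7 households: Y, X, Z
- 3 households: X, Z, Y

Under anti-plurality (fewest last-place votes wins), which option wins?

X

Last-place votes: X 4, Z 15, Y 14.
X is ranked last by the fewest voters, so X wins.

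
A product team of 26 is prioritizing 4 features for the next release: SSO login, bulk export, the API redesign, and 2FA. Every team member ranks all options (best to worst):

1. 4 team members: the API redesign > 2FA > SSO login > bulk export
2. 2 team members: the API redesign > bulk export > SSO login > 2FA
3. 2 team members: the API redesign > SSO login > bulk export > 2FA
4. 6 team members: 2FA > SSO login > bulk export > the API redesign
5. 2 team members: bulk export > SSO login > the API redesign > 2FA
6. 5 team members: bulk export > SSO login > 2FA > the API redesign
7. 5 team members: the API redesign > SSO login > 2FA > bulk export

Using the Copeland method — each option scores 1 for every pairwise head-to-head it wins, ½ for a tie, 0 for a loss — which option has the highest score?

SSO login

SSO login: beats bulk export and 2FA; ties the API redesign → score 2.5.
bulk export: ties the API redesign; loses to SSO login and 2FA → score 0.5.
the API redesign: beats 2FA; ties SSO login and bulk export → score 2.
2FA: beats bulk export; loses to SSO login and the API redesign → score 1.
SSO login has the best pairwise record.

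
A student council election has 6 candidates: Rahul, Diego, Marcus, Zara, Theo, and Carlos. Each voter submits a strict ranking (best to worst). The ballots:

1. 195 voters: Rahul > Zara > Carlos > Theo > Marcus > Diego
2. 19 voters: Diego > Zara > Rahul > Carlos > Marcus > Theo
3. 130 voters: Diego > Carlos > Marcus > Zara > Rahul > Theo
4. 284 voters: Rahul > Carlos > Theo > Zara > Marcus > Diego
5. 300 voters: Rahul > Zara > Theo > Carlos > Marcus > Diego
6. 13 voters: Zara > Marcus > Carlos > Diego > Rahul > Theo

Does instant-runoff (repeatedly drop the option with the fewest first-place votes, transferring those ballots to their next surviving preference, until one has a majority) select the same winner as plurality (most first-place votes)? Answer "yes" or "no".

Instant-runoff — R1 Rahul 779, Diego 149, Marcus 0, Zara 13, Theo 0, Carlos 0 (Rahul winner). Winner: Rahul.
Plurality — first-place votes: Rahul 779, Diego 149, Marcus 0, Zara 13, Theo 0, Carlos 0. Winner: Rahul.
The two methods agree.

yes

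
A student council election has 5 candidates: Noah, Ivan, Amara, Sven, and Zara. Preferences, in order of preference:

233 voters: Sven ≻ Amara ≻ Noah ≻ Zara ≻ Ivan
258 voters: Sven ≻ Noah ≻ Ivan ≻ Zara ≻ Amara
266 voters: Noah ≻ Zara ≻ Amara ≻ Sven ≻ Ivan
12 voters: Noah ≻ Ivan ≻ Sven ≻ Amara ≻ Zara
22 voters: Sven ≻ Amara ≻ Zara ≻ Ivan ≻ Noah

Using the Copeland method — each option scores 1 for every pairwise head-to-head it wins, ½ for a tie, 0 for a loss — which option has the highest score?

Sven

Noah: beats Ivan, Amara, and Zara; loses to Sven → score 3.
Ivan: loses to Noah, Amara, Sven, and Zara → score 0.
Amara: beats Ivan; loses to Noah, Sven, and Zara → score 1.
Sven: beats Noah, Ivan, Amara, and Zara → score 4.
Zara: beats Ivan and Amara; loses to Noah and Sven → score 2.
Sven has the best pairwise record.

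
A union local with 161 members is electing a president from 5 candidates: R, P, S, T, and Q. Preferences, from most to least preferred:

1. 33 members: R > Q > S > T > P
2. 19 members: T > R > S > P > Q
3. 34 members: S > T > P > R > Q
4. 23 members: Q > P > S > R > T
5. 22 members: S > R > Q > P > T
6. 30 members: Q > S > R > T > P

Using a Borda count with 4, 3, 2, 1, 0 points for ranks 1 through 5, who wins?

R: 33·4 + 19·3 + 34·1 + 23·1 + 22·3 + 30·2 = 372
P: 33·0 + 19·1 + 34·2 + 23·3 + 22·1 + 30·0 = 178
S: 33·2 + 19·2 + 34·4 + 23·2 + 22·4 + 30·3 = 464
T: 33·1 + 19·4 + 34·3 + 23·0 + 22·0 + 30·1 = 241
Q: 33·3 + 19·0 + 34·0 + 23·4 + 22·2 + 30·4 = 355
S has the highest Borda score (464).

S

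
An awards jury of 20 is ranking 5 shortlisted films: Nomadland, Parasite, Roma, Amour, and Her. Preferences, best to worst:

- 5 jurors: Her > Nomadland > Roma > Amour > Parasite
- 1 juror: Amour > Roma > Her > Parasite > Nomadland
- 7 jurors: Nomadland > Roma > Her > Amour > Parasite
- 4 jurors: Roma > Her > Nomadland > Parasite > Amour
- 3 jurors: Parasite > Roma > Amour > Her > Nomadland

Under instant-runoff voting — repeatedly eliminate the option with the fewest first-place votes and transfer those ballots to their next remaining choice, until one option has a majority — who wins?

Round 1: Nomadland 7, Parasite 3, Roma 4, Amour 1, Her 5. Eliminate Amour.
Round 2: Nomadland 7, Parasite 3, Roma 5, Her 5. Eliminate Parasite.
Round 3: Nomadland 7, Roma 8, Her 5. Eliminate Her.
Round 4: Nomadland 12, Roma 8. Nomadland has a majority.

Nomadland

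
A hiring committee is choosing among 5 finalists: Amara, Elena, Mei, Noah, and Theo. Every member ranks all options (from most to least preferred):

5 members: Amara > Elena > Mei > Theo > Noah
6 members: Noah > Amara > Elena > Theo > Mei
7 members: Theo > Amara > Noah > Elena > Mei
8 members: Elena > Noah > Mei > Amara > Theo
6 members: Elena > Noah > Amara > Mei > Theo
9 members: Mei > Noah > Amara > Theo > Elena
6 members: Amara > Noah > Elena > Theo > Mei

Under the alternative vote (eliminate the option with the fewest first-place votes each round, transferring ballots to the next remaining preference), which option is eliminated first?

Noah

Round 1: Amara 11, Elena 14, Mei 9, Noah 6, Theo 7. Eliminate Noah.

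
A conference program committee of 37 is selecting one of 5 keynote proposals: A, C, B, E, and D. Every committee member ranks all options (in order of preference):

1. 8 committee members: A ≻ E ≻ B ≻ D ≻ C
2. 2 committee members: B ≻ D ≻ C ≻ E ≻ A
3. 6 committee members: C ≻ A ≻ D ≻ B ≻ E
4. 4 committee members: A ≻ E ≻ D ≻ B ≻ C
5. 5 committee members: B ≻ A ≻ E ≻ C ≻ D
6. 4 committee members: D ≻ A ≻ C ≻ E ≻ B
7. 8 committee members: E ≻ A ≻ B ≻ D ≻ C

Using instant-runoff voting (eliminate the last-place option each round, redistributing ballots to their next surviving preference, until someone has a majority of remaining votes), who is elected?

Round 1: A 12, C 6, B 7, E 8, D 4. Eliminate D.
Round 2: A 16, C 6, B 7, E 8. Eliminate C.
Round 3: A 22, B 7, E 8. A has a majority.

A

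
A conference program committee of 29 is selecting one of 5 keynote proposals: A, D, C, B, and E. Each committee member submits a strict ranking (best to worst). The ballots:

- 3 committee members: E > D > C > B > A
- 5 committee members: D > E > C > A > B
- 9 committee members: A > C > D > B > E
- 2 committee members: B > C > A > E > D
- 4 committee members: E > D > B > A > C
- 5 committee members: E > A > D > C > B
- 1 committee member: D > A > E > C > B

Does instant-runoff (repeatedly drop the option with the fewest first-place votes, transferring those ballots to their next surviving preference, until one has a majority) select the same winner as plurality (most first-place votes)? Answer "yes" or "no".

yes

Instant-runoff — R1 A 9, D 6, C 0, B 2, E 12 (C out); R2 A 9, D 6, B 2, E 12 (B out); R3 A 11, D 6, E 12 (D out); R4 A 12, E 17 (E winner). Winner: E.
Plurality — first-place votes: A 9, D 6, C 0, B 2, E 12. Winner: E.
The two methods agree.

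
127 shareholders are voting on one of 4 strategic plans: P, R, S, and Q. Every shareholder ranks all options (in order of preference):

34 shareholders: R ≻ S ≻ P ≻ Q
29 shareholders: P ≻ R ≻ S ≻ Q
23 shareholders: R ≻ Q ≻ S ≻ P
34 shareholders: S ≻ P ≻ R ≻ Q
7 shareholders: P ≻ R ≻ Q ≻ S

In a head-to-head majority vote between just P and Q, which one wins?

P

Voters preferring P to Q: 104; preferring Q to P: 23.
P wins the head-to-head.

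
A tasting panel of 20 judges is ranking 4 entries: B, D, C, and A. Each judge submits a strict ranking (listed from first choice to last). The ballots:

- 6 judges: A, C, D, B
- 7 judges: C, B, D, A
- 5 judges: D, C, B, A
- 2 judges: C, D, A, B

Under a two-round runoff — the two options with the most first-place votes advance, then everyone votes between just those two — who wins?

C

Round 1 first-place votes: B 0, D 5, C 9, A 6.
C and A advance.
Runoff: C is preferred to A by 14 voters; A by 6.
C wins the runoff.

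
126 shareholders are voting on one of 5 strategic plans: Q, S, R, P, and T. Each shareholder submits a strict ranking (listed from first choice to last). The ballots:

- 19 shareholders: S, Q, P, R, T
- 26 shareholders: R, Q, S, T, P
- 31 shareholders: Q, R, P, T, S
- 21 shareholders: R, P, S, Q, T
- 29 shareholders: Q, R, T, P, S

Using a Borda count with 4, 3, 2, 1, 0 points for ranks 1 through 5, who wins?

Q: 19·3 + 26·3 + 31·4 + 21·1 + 29·4 = 396
S: 19·4 + 26·2 + 31·0 + 21·2 + 29·0 = 170
R: 19·1 + 26·4 + 31·3 + 21·4 + 29·3 = 387
P: 19·2 + 26·0 + 31·2 + 21·3 + 29·1 = 192
T: 19·0 + 26·1 + 31·1 + 21·0 + 29·2 = 115
Q has the highest Borda score (396).

Q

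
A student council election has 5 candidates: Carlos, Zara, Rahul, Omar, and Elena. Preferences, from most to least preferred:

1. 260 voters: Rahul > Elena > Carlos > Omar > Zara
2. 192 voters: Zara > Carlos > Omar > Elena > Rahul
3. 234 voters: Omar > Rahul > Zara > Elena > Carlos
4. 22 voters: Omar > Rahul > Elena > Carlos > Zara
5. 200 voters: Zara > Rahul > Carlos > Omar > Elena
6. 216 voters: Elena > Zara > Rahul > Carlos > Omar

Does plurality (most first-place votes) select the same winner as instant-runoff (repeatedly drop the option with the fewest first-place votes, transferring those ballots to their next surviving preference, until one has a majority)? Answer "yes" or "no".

Plurality — first-place votes: Carlos 0, Zara 392, Rahul 260, Omar 256, Elena 216. Winner: Zara.
Instant-runoff — R1 Carlos 0, Zara 392, Rahul 260, Omar 256, Elena 216 (Carlos out); R2 Zara 392, Rahul 260, Omar 256, Elena 216 (Elena out); R3 Zara 608, Rahul 260, Omar 256 (Zara winner). Winner: Zara.
The two methods agree.

yes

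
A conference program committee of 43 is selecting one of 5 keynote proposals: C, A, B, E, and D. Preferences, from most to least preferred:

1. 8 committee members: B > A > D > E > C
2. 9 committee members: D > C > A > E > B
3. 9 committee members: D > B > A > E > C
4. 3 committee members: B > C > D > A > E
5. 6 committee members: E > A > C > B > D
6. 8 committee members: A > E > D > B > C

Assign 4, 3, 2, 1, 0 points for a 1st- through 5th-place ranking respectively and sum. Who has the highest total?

A

C: 8·0 + 9·3 + 9·0 + 3·3 + 6·2 + 8·0 = 48
A: 8·3 + 9·2 + 9·2 + 3·1 + 6·3 + 8·4 = 113
B: 8·4 + 9·0 + 9·3 + 3·4 + 6·1 + 8·1 = 85
E: 8·1 + 9·1 + 9·1 + 3·0 + 6·4 + 8·3 = 74
D: 8·2 + 9·4 + 9·4 + 3·2 + 6·0 + 8·2 = 110
A has the highest Borda score (113).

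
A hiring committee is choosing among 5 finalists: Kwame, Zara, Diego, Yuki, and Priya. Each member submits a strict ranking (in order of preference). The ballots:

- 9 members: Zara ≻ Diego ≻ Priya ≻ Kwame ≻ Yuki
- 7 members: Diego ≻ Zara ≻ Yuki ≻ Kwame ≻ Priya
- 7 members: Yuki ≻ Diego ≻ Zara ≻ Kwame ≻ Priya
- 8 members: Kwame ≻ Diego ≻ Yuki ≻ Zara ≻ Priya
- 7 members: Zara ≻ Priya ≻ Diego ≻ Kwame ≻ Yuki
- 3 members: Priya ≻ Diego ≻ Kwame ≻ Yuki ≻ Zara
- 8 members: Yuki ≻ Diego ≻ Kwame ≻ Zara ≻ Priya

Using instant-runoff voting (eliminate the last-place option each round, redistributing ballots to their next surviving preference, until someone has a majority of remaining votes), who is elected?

Round 1: Kwame 8, Zara 16, Diego 7, Yuki 15, Priya 3. Eliminate Priya.
Round 2: Kwame 8, Zara 16, Diego 10, Yuki 15. Eliminate Kwame.
Round 3: Zara 16, Diego 18, Yuki 15. Eliminate Yuki.
Round 4: Zara 16, Diego 33. Diego has a majority.

Diego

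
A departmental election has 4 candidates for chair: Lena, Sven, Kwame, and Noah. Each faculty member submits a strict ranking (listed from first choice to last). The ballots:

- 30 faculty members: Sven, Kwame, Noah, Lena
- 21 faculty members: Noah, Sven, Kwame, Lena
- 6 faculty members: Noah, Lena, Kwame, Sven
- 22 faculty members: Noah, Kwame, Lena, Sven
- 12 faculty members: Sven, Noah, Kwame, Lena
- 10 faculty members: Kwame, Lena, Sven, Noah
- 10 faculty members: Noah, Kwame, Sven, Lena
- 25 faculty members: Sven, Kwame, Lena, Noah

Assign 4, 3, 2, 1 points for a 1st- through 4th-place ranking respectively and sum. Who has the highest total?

Sven

Lena: 30·1 + 21·1 + 6·3 + 22·2 + 12·1 + 10·3 + 10·1 + 25·2 = 215
Sven: 30·4 + 21·3 + 6·1 + 22·1 + 12·4 + 10·2 + 10·2 + 25·4 = 399
Kwame: 30·3 + 21·2 + 6·2 + 22·3 + 12·2 + 10·4 + 10·3 + 25·3 = 379
Noah: 30·2 + 21·4 + 6·4 + 22·4 + 12·3 + 10·1 + 10·4 + 25·1 = 367
Sven has the highest Borda score (399).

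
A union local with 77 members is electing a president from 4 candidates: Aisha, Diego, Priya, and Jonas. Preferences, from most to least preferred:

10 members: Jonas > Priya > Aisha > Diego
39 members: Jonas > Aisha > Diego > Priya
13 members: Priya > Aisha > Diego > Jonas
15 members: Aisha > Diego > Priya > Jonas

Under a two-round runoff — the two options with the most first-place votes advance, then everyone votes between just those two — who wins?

Round 1 first-place votes: Aisha 15, Diego 0, Priya 13, Jonas 49.
Jonas and Aisha advance.
Runoff: Jonas is preferred to Aisha by 49 voters; Aisha by 28.
Jonas wins the runoff.

Jonas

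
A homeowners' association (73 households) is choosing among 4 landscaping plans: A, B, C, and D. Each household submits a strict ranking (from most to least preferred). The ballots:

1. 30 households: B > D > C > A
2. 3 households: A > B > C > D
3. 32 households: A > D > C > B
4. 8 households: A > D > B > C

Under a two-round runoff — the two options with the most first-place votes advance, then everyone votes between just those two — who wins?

Round 1 first-place votes: A 43, B 30, C 0, D 0.
A and B advance.
Runoff: A is preferred to B by 43 voters; B by 30.
A wins the runoff.

A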